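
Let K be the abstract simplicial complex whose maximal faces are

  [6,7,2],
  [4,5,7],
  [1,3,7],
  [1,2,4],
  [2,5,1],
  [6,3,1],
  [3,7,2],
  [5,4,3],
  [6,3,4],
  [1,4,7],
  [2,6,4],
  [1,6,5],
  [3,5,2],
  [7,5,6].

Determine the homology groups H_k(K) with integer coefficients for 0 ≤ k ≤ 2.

H_0 ≅ Z,  H_1 ≅ Z^2,  H_2 ≅ Z.

Fix the vertex order 1 < 2 < 3 < 4 < 5 < 6 < 7 and write every simplex with vertices in increasing order. Then dim K = 2 and the simplices of K are:

  0-simplices (7): [1], [2], [3], [4], [5], [6], [7]
  1-simplices (21): [1,2], [1,3], [1,4], [1,5], [1,6], [1,7], [2,3], [2,4], [2,5], [2,6], [2,7], [3,4], [3,5], [3,6], [3,7], [4,5], [4,6], [4,7], [5,6], [5,7], [6,7]
  2-simplices (14): [1,2,4], [1,2,5], [1,3,6], [1,3,7], [1,4,7], [1,5,6], [2,3,5], [2,3,7], [2,4,6], [2,6,7], [3,4,5], [3,4,6], [4,5,7], [5,6,7]

giving chain groups C_0 ≅ Z^7, C_1 ≅ Z^21, C_2 ≅ Z^14.

The boundary map ∂_1: C_1 → C_0 maps an edge to its endpoints' difference, ∂[p,q] = q − p. For instance
  ∂[3,6] = [6] − [3].
The 7×21 boundary matrix has rank 6 and Smith normal form diag(1,1,1,1,1,1).

∂_2: C_2 → C_1 maps a triangle to the signed sum of its edges. For instance
  ∂[1,3,7] = [3,7] − [1,7] + [1,3],
  ∂[1,2,4] = [2,4] − [1,4] + [1,2].
The resulting 21×14 matrix has rank 13, and its Smith normal form has invariant factors (1,1,1,1,1,1,1,1,1,1,1,1,1).

From H_k ≅ ker(∂_k) / im(∂_{k+1}) we obtain:

  H_0: rank C_0 − rank ∂_1 = 7 − 6 = 1, and the invariant factors of ∂_1 are all 1, so H_0 = Z.
  H_1: rank ker ∂_1 − rank ∂_2 = (21 − 6) − 13 = 2, and the invariant factors of ∂_2 are all 1, so H_1 = Z^2.
  H_2: rank ker ∂_2 − rank ∂_3 = (14 − 13) − 0 = 1, and there is no ∂_3, so H_2 = Z.

As a check, the Euler characteristic is 7 − 21 + 14 = 0, which agrees with 1 − 2 + 1 = 0.
(K is a triangulation of the torus T^2.)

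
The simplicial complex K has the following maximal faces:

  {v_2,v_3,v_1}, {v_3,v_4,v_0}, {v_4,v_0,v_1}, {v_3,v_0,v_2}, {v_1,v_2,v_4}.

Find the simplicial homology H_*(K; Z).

Order the vertices as v_0 < v_1 < v_2 < v_3 < v_4. Listing each simplex with vertices in this order, K has dimension 2 with simplices:

  0-simplices (5): [v_0], [v_1], [v_2], [v_3], [v_4]
  1-simplices (10): [v_0,v_1], [v_0,v_2], [v_0,v_3], [v_0,v_4], [v_1,v_2], [v_1,v_3], [v_1,v_4], [v_2,v_3], [v_2,v_4], [v_3,v_4]
  2-simplices (5): [v_0,v_1,v_4], [v_0,v_2,v_3], [v_0,v_3,v_4], [v_1,v_2,v_3], [v_1,v_2,v_4]

so the chain groups are C_0 ≅ Z^5, C_1 ≅ Z^10, C_2 ≅ Z^5.

The boundary map ∂_1: C_1 → C_0 sends each edge [p,q] (with p < q) to q − p. For instance
  ∂[v_0,v_1] = [v_1] − [v_0].
As a 5×10 matrix over Z this has rank 4, with invariant factors (1,1,1,1).

Boundary ∂_2: C_2 → C_1 acts by ∂[p,q,r] = [q,r] − [p,r] + [p,q]. For instance
  ∂[v_1,v_2,v_3] = [v_2,v_3] − [v_1,v_3] + [v_1,v_2],
  ∂[v_0,v_1,v_4] = [v_1,v_4] − [v_0,v_4] + [v_0,v_1].
The resulting 10×5 matrix has rank 5, and its Smith normal form has invariant factors (1,1,1,1,1).

From H_k ≅ ker(∂_k) / im(∂_{k+1}) we obtain:

  H_0: rank C_0 − rank ∂_1 = 5 − 4 = 1, and the invariant factors of ∂_1 are all 1, so H_0 ≅ Z.
  H_1: rank ker ∂_1 − rank ∂_2 = (10 − 4) − 5 = 1, and the invariant factors of ∂_2 are all 1, so H_1 ≅ Z.
  H_2: rank ker ∂_2 − rank ∂_3 = (5 − 5) − 0 = 0, and there is no ∂_3, so H_2 ≅ 0.

H_0 = Z,  H_1 = Z,  H_2 = 0.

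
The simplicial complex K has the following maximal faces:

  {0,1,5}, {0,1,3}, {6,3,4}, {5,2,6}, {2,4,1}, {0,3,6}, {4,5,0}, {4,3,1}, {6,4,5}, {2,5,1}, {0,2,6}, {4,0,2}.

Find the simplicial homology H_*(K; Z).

K has 7 vertices, 18 edges, 12 triangles.
rank ∂_0 = 0, rank ∂_1 = 6 ⇒ b_0 = 7 − 0 − 6 = 1; all invariant factors of ∂_1 are 1 so no torsion. So H_0 = Z.
rank ∂_1 = 6, rank ∂_2 = 12 ⇒ b_1 = 18 − 6 − 12 = 0; ∂_2 has invariant factor(s) [2] giving torsion. So H_1 = Z/2Z.
rank ∂_2 = 12, rank ∂_3 = 0 ⇒ b_2 = 12 − 12 − 0 = 0. So H_2 = 0.

H_0 = Z,  H_1 = Z/2Z,  H_2 = 0.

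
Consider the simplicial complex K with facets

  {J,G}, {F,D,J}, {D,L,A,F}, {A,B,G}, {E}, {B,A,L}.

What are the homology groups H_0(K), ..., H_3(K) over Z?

H_0 = Z^2,  H_1 = Z,  H_2 = 0,  H_3 = 0.

Order the vertices as A < B < D < E < F < G < J < L. Listing each simplex with vertices in this order, K has dimension 3 with simplices:

  0-simplices (8): A, B, D, E, F, G, J, L
  1-simplices (13): AB, AD, AF, AG, AL, BG, BL, DF, DJ, DL, FJ, FL, GJ
  2-simplices (7): ABG, ABL, ADF, ADL, AFL, DFJ, DFL
  3-simplices (1): ADFL

Hence C_0 ≅ Z^8, C_1 ≅ Z^13, C_2 ≅ Z^7, C_3 ≅ Z^1.

Boundary ∂_1: C_1 → C_0 maps an edge to its endpoints' difference, ∂[p,q] = q − p. For instance
  ∂BL = L − B.
This gives a 8×13 integer matrix of rank 6; reducing to Smith normal form yields diagonal entries (1,1,1,1,1,1).

The boundary map ∂_2: C_2 → C_1 acts by ∂[p,q,r] = [q,r] − [p,r] + [p,q]. For instance
  ∂AFL = FL − AL + AF,
  ∂ABG = BG − AG + AB.
The resulting 13×7 matrix has rank 6, and its Smith normal form has invariant factors (1,1,1,1,1,1).

The boundary map ∂_3: C_3 → C_2 sends each 3-simplex σ to the alternating sum Σ_i (−1)^i (σ with its i-th vertex removed). For instance
  ∂ADFL = DFL − AFL + ADL − ADF.
This gives a 7×1 integer matrix of rank 1; reducing to Smith normal form yields diagonal entries (1).

Reading off H_k = ker ∂_k / im ∂_{k+1}:

  H_0: rank C_0 − rank ∂_1 = 8 − 6 = 2, and the invariant factors of ∂_1 are all 1, so H_0 ≅ Z^2.
  H_1: rank ker ∂_1 − rank ∂_2 = (13 − 6) − 6 = 1, and the invariant factors of ∂_2 are all 1, so H_1 ≅ Z.
  H_2: rank ker ∂_2 − rank ∂_3 = (7 − 6) − 1 = 0, and the invariant factors of ∂_3 are all 1, so H_2 ≅ 0.
  H_3: rank ker ∂_3 − rank ∂_4 = (1 − 1) − 0 = 0, and there is no ∂_4, so H_3 ≅ 0.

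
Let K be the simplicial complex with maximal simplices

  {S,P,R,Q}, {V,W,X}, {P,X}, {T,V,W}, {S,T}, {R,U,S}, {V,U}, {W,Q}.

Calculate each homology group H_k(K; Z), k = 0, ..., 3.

Take the total order P < Q < R < S < T < U < V < W < X on the vertex set. Then K (dimension 3) consists of the simplices:

  0-simplices (9): P, Q, R, S, T, U, V, W, X
  1-simplices (17): PQ, PR, PS, PX, QR, QS, QW, RS, RU, ST, SU, TV, TW, UV, VW, VX, WX
  2-simplices (7): PQR, PQS, PRS, QRS, RSU, TVW, VWX
  3-simplices (1): PQRS

so the chain groups are C_0 ≅ Z^9, C_1 ≅ Z^17, C_2 ≅ Z^7, C_3 ≅ Z^1.

∂_1: C_1 → C_0 maps an edge to its endpoints' difference, ∂[p,q] = q − p.
This gives a 9×17 integer matrix of rank 8; reducing to Smith normal form yields diagonal entries (1,1,1,1,1,1,1,1).

Boundary ∂_2: C_2 → C_1 sends each 2-simplex [p,q,r] to [q,r] − [p,r] + [p,q]. For instance
  ∂PQR = QR − PR + PQ,
  ∂QRS = RS − QS + QR.
The 17×7 boundary matrix has rank 6 and Smith normal form diag(1,1,1,1,1,1).

∂_3: C_3 → C_2 sends each 3-simplex σ to the alternating sum Σ_i (−1)^i (σ with its i-th vertex removed). For instance
  ∂PQRS = QRS − PRS + PQS − PQR.
As a 7×1 matrix over Z this has rank 1, with invariant factors (1).

Computing H_k = (kernel of ∂_k) / (image of ∂_{k+1}):

  H_0: rank C_0 − rank ∂_1 = 9 − 8 = 1, and the invariant factors of ∂_1 are all 1, so H_0 ≅ Z.
  H_1: rank ker ∂_1 − rank ∂_2 = (17 − 8) − 6 = 3, and the invariant factors of ∂_2 are all 1, so H_1 ≅ Z^3.
  H_2: rank ker ∂_2 − rank ∂_3 = (7 − 6) − 1 = 0, and the invariant factors of ∂_3 are all 1, so H_2 ≅ 0.
  H_3: rank ker ∂_3 − rank ∂_4 = (1 − 1) − 0 = 0, and there is no ∂_4, so H_3 ≅ 0.

As a check, the Euler characteristic is 9 − 17 + 7 − 1 = -2, which agrees with 1 − 3 + 0 − 0 = -2.

H_0 ≅ Z,  H_1 ≅ Z^3,  H_2 = 0,  H_3 = 0.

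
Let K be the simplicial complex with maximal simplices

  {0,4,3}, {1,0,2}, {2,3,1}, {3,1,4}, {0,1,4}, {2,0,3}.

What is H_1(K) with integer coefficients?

Order the vertices as 0 < 1 < 2 < 3 < 4. Listing each simplex with vertices in this order, K has dimension 2 with simplices:

  0-simplices (5): [0], [1], [2], [3], [4]
  1-simplices (9): [0,1], [0,2], [0,3], [0,4], [1,2], [1,3], [1,4], [2,3], [3,4]
  2-simplices (6): [0,1,2], [0,1,4], [0,2,3], [0,3,4], [1,2,3], [1,3,4]

Hence C_0 ≅ Z^5, C_1 ≅ Z^9, C_2 ≅ Z^6.

Boundary ∂_1: C_1 → C_0 is given by ∂[p,q] = [q] − [p].
This gives a 5×9 integer matrix of rank 4; reducing to Smith normal form yields diagonal entries (1,1,1,1).

The boundary map ∂_2: C_2 → C_1 sends each 2-simplex [p,q,r] to [q,r] − [p,r] + [p,q]. For instance
  ∂[0,1,4] = [1,4] − [0,4] + [0,1],
  ∂[1,2,3] = [2,3] − [1,3] + [1,2].
As a 9×6 matrix over Z this has rank 5, with invariant factors (1,1,1,1,1).

Reading off H_k = ker ∂_k / im ∂_{k+1}:

  H_1: rank ker ∂_1 − rank ∂_2 = (9 − 4) − 5 = 0, and the invariant factors of ∂_2 are all 1, so H_1 = 0.

(K is a triangulation of the 2-sphere S^2.)

H_1 = 0.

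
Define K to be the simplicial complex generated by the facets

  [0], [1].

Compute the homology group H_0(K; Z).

Take the total order 0 < 1 on the vertex set. Then K (dimension 0) consists of the simplices:

  0-simplices (2): [0], [1]

so the chain groups are C_0 ≅ Z^2.

Reading off H_k = ker ∂_k / im ∂_{k+1}:

  H_0: rank C_0 − rank ∂_1 = 2 − 0 = 2, and there is no ∂_1, so H_0 = Z^2.

(K is a triangulation of a set of 2 points.)

H_0 = Z^2.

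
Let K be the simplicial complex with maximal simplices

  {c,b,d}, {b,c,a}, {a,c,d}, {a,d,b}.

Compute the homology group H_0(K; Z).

H_0 = Z.

K has 4 vertices, 6 edges, 4 triangles.
rank ∂_0 = 0, rank ∂_1 = 3 ⇒ b_0 = 4 − 0 − 3 = 1; all invariant factors of ∂_1 are 1 so no torsion. So H_0 = Z.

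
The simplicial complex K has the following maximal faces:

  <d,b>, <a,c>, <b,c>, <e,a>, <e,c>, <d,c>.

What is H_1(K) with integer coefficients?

Take the total order a < b < c < d < e on the vertex set. Then K (dimension 1) consists of the simplices:

  0-simplices (5): a, b, c, d, e
  1-simplices (6): ac, ae, bc, bd, cd, ce

giving chain groups C_0 ≅ Z^5, C_1 ≅ Z^6.

∂_1: C_1 → C_0 sends each edge [p,q] (with p < q) to q − p. For instance
  ∂ac = c − a.
As a 5×6 matrix over Z this has rank 4, with invariant factors (1,1,1,1).

From H_k ≅ ker(∂_k) / im(∂_{k+1}) we obtain:

  H_1: rank ker ∂_1 − rank ∂_2 = (6 − 4) − 0 = 2, and there is no ∂_2, so H_1 ≅ Z^2.

(K is a triangulation of a wedge of 2 circles.)

H_1 = Z^2.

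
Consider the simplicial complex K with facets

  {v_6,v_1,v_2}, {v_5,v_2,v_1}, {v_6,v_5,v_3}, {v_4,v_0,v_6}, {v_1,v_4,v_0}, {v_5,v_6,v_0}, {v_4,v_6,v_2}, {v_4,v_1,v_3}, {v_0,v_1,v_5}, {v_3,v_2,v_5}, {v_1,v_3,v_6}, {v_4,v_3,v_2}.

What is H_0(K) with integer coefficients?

Order the vertices as v_0 < v_1 < v_2 < v_3 < v_4 < v_5 < v_6. Listing each simplex with vertices in this order, K has dimension 2 with simplices:

  0-simplices (7): [v_0], [v_1], [v_2], [v_3], [v_4], [v_5], [v_6]
  1-simplices (18): (18 of them)
  2-simplices (12): (12 of them)

giving chain groups C_0 ≅ Z^7, C_1 ≅ Z^18, C_2 ≅ Z^12.

∂_1: C_1 → C_0 maps an edge to its endpoints' difference, ∂[p,q] = q − p.
The resulting 7×18 matrix has rank 6, and its Smith normal form has invariant factors (1,1,1,1,1,1).

Boundary ∂_2: C_2 → C_1 acts by ∂[p,q,r] = [q,r] − [p,r] + [p,q]. For instance
  ∂[v_0,v_4,v_6] = [v_4,v_6] − [v_0,v_6] + [v_0,v_4],
  ∂[v_0,v_1,v_5] = [v_1,v_5] − [v_0,v_5] + [v_0,v_1].
The 18×12 boundary matrix has rank 12 and Smith normal form diag(1,1,1,1,1,1,1,1,1,1,1,2).

From H_k ≅ ker(∂_k) / im(∂_{k+1}) we obtain:

  H_0: rank C_0 − rank ∂_1 = 7 − 6 = 1, and the invariant factors of ∂_1 are all 1, so H_0 ≅ Z.

(K is a triangulation of the real projective plane RP^2.)

H_0 ≅ Z.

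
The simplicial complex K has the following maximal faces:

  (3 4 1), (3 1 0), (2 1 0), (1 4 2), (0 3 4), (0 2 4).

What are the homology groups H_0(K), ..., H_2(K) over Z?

Order the vertices as 0 < 1 < 2 < 3 < 4. Listing each simplex with vertices in this order, K has dimension 2 with simplices:

  0-simplices (5): [0], [1], [2], [3], [4]
  1-simplices (9): [0,1], [0,2], [0,3], [0,4], [1,2], [1,3], [1,4], [2,4], [3,4]
  2-simplices (6): [0,1,2], [0,1,3], [0,2,4], [0,3,4], [1,2,4], [1,3,4]

giving chain groups C_0 ≅ Z^5, C_1 ≅ Z^9, C_2 ≅ Z^6.

Boundary ∂_1: C_1 → C_0 is given by ∂[p,q] = [q] − [p]. For instance
  ∂[2,4] = [4] − [2].
This gives a 5×9 integer matrix of rank 4; reducing to Smith normal form yields diagonal entries (1,1,1,1).

The boundary map ∂_2: C_2 → C_1 acts by ∂[p,q,r] = [q,r] − [p,r] + [p,q]. For instance
  ∂[0,1,3] = [1,3] − [0,3] + [0,1],
  ∂[1,3,4] = [3,4] − [1,4] + [1,3].
The resulting 9×6 matrix has rank 5, and its Smith normal form has invariant factors (1,1,1,1,1).

From H_k ≅ ker(∂_k) / im(∂_{k+1}) we obtain:

  H_0: rank C_0 − rank ∂_1 = 5 − 4 = 1, and the invariant factors of ∂_1 are all 1, so H_0 ≅ Z.
  H_1: rank ker ∂_1 − rank ∂_2 = (9 − 4) − 5 = 0, and the invariant factors of ∂_2 are all 1, so H_1 ≅ 0.
  H_2: rank ker ∂_2 − rank ∂_3 = (6 − 5) − 0 = 1, and there is no ∂_3, so H_2 ≅ Z.

H_0 ≅ Z,  H_1 = 0,  H_2 ≅ Z.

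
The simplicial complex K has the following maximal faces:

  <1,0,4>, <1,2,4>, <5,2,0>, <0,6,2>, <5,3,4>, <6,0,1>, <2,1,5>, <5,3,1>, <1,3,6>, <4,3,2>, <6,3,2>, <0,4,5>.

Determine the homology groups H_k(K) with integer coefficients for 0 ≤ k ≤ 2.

H_0 ≅ Z,  H_1 ≅ Z/2Z,  H_2 = 0.

We work with the vertex ordering 0 < 1 < 2 < 3 < 4 < 5 < 6. The simplices of K, each written with vertices in increasing order, are:

  0-simplices (7): [0], [1], [2], [3], [4], [5], [6]
  1-simplices (18): [0,1], [0,2], [0,4], [0,5], [0,6], [1,2], [1,3], [1,4], [1,5], [1,6], [2,3], [2,4], [2,5], [2,6], [3,4], [3,5], [3,6], [4,5]
  2-simplices (12): [0,1,4], [0,1,6], [0,2,5], [0,2,6], [0,4,5], [1,2,4], [1,2,5], [1,3,5], [1,3,6], [2,3,4], [2,3,6], [3,4,5]

Hence C_0 ≅ Z^7, C_1 ≅ Z^18, C_2 ≅ Z^12.

∂_1: C_1 → C_0 maps an edge to its endpoints' difference, ∂[p,q] = q − p.
This gives a 7×18 integer matrix of rank 6; reducing to Smith normal form yields diagonal entries (1,1,1,1,1,1).

∂_2: C_2 → C_1 sends each 2-simplex [p,q,r] to [q,r] − [p,r] + [p,q]. For instance
  ∂[0,2,6] = [2,6] − [0,6] + [0,2],
  ∂[0,2,5] = [2,5] − [0,5] + [0,2].
This gives a 18×12 integer matrix of rank 12; reducing to Smith normal form yields diagonal entries (1,1,1,1,1,1,1,1,1,1,1,2).

Computing H_k = (kernel of ∂_k) / (image of ∂_{k+1}):

  H_0: rank C_0 − rank ∂_1 = 7 − 6 = 1, and the invariant factors of ∂_1 are all 1, so H_0 ≅ Z.
  H_1: rank ker ∂_1 − rank ∂_2 = (18 − 6) − 12 = 0, and ∂_2 has invariant factor 2 > 1, so H_1 ≅ Z/2Z.
  H_2: rank ker ∂_2 − rank ∂_3 = (12 − 12) − 0 = 0, and there is no ∂_3, so H_2 ≅ 0.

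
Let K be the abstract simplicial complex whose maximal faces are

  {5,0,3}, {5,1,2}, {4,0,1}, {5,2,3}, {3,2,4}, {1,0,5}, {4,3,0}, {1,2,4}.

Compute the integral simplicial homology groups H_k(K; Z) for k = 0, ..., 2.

H_0 ≅ Z,  H_1 = 0,  H_2 ≅ Z.

Order the vertices as 0 < 1 < 2 < 3 < 4 < 5. Listing each simplex with vertices in this order, K has dimension 2 with simplices:

  0-simplices (6): [0], [1], [2], [3], [4], [5]
  1-simplices (12): [0,1], [0,3], [0,4], [0,5], [1,2], [1,4], [1,5], [2,3], [2,4], [2,5], [3,4], [3,5]
  2-simplices (8): [0,1,4], [0,1,5], [0,3,4], [0,3,5], [1,2,4], [1,2,5], [2,3,4], [2,3,5]

Hence C_0 ≅ Z^6, C_1 ≅ Z^12, C_2 ≅ Z^8.

Boundary ∂_1: C_1 → C_0 is given by ∂[p,q] = [q] − [p]. For instance
  ∂[0,1] = [1] − [0].
The 6×12 boundary matrix has rank 5 and Smith normal form diag(1,1,1,1,1).

Boundary ∂_2: C_2 → C_1 acts by ∂[p,q,r] = [q,r] − [p,r] + [p,q]. For instance
  ∂[0,3,5] = [3,5] − [0,5] + [0,3],
  ∂[0,3,4] = [3,4] − [0,4] + [0,3].
This gives a 12×8 integer matrix of rank 7; reducing to Smith normal form yields diagonal entries (1,1,1,1,1,1,1).

From H_k ≅ ker(∂_k) / im(∂_{k+1}) we obtain:

  H_0: rank C_0 − rank ∂_1 = 6 − 5 = 1, and the invariant factors of ∂_1 are all 1, so H_0 = Z.
  H_1: rank ker ∂_1 − rank ∂_2 = (12 − 5) − 7 = 0, and the invariant factors of ∂_2 are all 1, so H_1 = 0.
  H_2: rank ker ∂_2 − rank ∂_3 = (8 − 7) − 0 = 1, and there is no ∂_3, so H_2 = Z.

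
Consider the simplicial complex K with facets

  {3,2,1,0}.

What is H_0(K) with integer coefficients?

We work with the vertex ordering 0 < 1 < 2 < 3. The simplices of K, each written with vertices in increasing order, are:

  0-simplices (4): [0], [1], [2], [3]
  1-simplices (6): [0,1], [0,2], [0,3], [1,2], [1,3], [2,3]
  2-simplices (4): [0,1,2], [0,1,3], [0,2,3], [1,2,3]
  3-simplices (1): [0,1,2,3]

so the chain groups are C_0 ≅ Z^4, C_1 ≅ Z^6, C_2 ≅ Z^4, C_3 ≅ Z^1.

∂_1: C_1 → C_0 is given by ∂[p,q] = [q] − [p].
As a 4×6 matrix over Z this has rank 3, with invariant factors (1,1,1).

∂_2: C_2 → C_1 maps a triangle to the signed sum of its edges. For instance
  ∂[0,2,3] = [2,3] − [0,3] + [0,2],
  ∂[1,2,3] = [2,3] − [1,3] + [1,2].
This gives a 6×4 integer matrix of rank 3; reducing to Smith normal form yields diagonal entries (1,1,1).

∂_3: C_3 → C_2 sends each 3-simplex σ to the alternating sum Σ_i (−1)^i (σ with its i-th vertex removed). For instance
  ∂[0,1,2,3] = [1,2,3] − [0,2,3] + [0,1,3] − [0,1,2].
This gives a 4×1 integer matrix of rank 1; reducing to Smith normal form yields diagonal entries (1).

Computing H_k = (kernel of ∂_k) / (image of ∂_{k+1}):

  H_0: rank C_0 − rank ∂_1 = 4 − 3 = 1, and the invariant factors of ∂_1 are all 1, so H_0 = Z.

H_0 ≅ Z.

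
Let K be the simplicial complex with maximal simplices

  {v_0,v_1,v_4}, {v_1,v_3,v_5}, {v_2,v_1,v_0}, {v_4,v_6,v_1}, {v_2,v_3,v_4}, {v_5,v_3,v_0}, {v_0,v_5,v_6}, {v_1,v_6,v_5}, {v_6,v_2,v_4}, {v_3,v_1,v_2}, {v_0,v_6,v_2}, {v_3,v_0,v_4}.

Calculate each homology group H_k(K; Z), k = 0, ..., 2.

H_0 ≅ Z,  H_1 ≅ Z/2,  H_2 = 0.

Take the total order v_0 < v_1 < v_2 < v_3 < v_4 < v_5 < v_6 on the vertex set. Then K (dimension 2) consists of the simplices:

  0-simplices (7): [v_0], [v_1], [v_2], [v_3], [v_4], [v_5], [v_6]
  1-simplices (18): (18 of them)
  2-simplices (12): (12 of them)

so the chain groups are C_0 ≅ Z^7, C_1 ≅ Z^18, C_2 ≅ Z^12.

The boundary map ∂_1: C_1 → C_0 maps an edge to its endpoints' difference, ∂[p,q] = q − p. For instance
  ∂[v_0,v_3] = [v_3] − [v_0].
The 7×18 boundary matrix has rank 6 and Smith normal form diag(1,1,1,1,1,1).

∂_2: C_2 → C_1 acts by ∂[p,q,r] = [q,r] − [p,r] + [p,q]. For instance
  ∂[v_0,v_1,v_2] = [v_1,v_2] − [v_0,v_2] + [v_0,v_1],
  ∂[v_0,v_3,v_5] = [v_3,v_5] − [v_0,v_5] + [v_0,v_3].
The 18×12 boundary matrix has rank 12 and Smith normal form diag(1,1,1,1,1,1,1,1,1,1,1,2).

Reading off H_k = ker ∂_k / im ∂_{k+1}:

  H_0: rank C_0 − rank ∂_1 = 7 − 6 = 1, and the invariant factors of ∂_1 are all 1, so H_0 = Z.
  H_1: rank ker ∂_1 − rank ∂_2 = (18 − 6) − 12 = 0, and ∂_2 has invariant factor 2 > 1, so H_1 = Z/2.
  H_2: rank ker ∂_2 − rank ∂_3 = (12 − 12) − 0 = 0, and there is no ∂_3, so H_2 = 0.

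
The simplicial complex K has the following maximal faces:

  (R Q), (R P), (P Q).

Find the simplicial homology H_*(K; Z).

Take the total order P < Q < R on the vertex set. Then K (dimension 1) consists of the simplices:

  0-simplices (3): P, Q, R
  1-simplices (3): PQ, PR, QR

Hence C_0 ≅ Z^3, C_1 ≅ Z^3.

∂_1: C_1 → C_0 is given by ∂[p,q] = [q] − [p]. For instance
  ∂PQ = Q − P.
This gives a 3×3 integer matrix of rank 2; reducing to Smith normal form yields diagonal entries (1,1).

Computing H_k = (kernel of ∂_k) / (image of ∂_{k+1}):

  H_0: rank C_0 − rank ∂_1 = 3 − 2 = 1, and the invariant factors of ∂_1 are all 1, so H_0 = Z.
  H_1: rank ker ∂_1 − rank ∂_2 = (3 − 2) − 0 = 1, and there is no ∂_2, so H_1 = Z.

As a check, the Euler characteristic is 3 − 3 = 0, which agrees with 1 − 1 = 0.
(K is a triangulation of the circle S^1.)

H_0 ≅ Z,  H_1 ≅ Z.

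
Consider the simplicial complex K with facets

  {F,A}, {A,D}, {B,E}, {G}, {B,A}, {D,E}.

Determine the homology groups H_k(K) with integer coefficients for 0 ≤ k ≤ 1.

Take the total order A < B < D < E < F < G on the vertex set. Then K (dimension 1) consists of the simplices:

  0-simplices (6): A, B, D, E, F, G
  1-simplices (5): AB, AD, AF, BE, DE

Hence C_0 ≅ Z^6, C_1 ≅ Z^5.

∂_1: C_1 → C_0 maps an edge to its endpoints' difference, ∂[p,q] = q − p. For instance
  ∂DE = E − D.
As a 6×5 matrix over Z this has rank 4, with invariant factors (1,1,1,1).

Reading off H_k = ker ∂_k / im ∂_{k+1}:

  H_0: rank C_0 − rank ∂_1 = 6 − 4 = 2, and the invariant factors of ∂_1 are all 1, so H_0 ≅ Z^2.
  H_1: rank ker ∂_1 − rank ∂_2 = (5 − 4) − 0 = 1, and there is no ∂_2, so H_1 ≅ Z.

As a check, the Euler characteristic is 6 − 5 = 1, which agrees with 2 − 1 = 1.

H_0 = Z^2,  H_1 = Z.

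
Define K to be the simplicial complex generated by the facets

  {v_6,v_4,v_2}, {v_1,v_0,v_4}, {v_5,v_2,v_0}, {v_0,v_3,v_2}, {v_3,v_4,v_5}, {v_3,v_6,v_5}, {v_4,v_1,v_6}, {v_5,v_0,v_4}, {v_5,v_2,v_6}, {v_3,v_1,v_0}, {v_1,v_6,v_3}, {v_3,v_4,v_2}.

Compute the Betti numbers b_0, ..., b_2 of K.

K has 7 vertices, 18 edges, 12 triangles.
rank ∂_0 = 0, rank ∂_1 = 6 ⇒ b_0 = 7 − 0 − 6 = 1; all invariant factors of ∂_1 are 1 so no torsion. So H_0 ≅ Z.
rank ∂_1 = 6, rank ∂_2 = 12 ⇒ b_1 = 18 − 6 − 12 = 0; ∂_2 has invariant factor(s) [2] giving torsion. So H_1 ≅ Z/2.
rank ∂_2 = 12, rank ∂_3 = 0 ⇒ b_2 = 12 − 12 − 0 = 0. So H_2 ≅ 0.

b_0 = 1, b_1 = 0, b_2 = 0.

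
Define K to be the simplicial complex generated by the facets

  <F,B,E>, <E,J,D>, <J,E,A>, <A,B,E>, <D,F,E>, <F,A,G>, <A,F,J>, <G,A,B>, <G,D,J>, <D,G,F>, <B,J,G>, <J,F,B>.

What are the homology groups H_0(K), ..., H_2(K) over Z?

Fix the vertex order A < B < D < E < F < G < J and write every simplex with vertices in increasing order. Then dim K = 2 and the simplices of K are:

  0-simplices (7): A, B, D, E, F, G, J
  1-simplices (18): AB, AE, AF, AG, AJ, BE, BF, BG, BJ, DE, DF, DG, DJ, EF, EJ, FG, FJ, GJ
  2-simplices (12): ABE, ABG, AEJ, AFG, AFJ, BEF, BFJ, BGJ, DEF, DEJ, DFG, DGJ

Hence C_0 ≅ Z^7, C_1 ≅ Z^18, C_2 ≅ Z^12.

The boundary map ∂_1: C_1 → C_0 maps an edge to its endpoints' difference, ∂[p,q] = q − p.
The 7×18 boundary matrix has rank 6 and Smith normal form diag(1,1,1,1,1,1).

∂_2: C_2 → C_1 maps a triangle to the signed sum of its edges. For instance
  ∂AFJ = FJ − AJ + AF,
  ∂DGJ = GJ − DJ + DG.
As a 18×12 matrix over Z this has rank 12, with invariant factors (1,1,1,1,1,1,1,1,1,1,1,2).

From H_k ≅ ker(∂_k) / im(∂_{k+1}) we obtain:

  H_0: rank C_0 − rank ∂_1 = 7 − 6 = 1, and the invariant factors of ∂_1 are all 1, so H_0 ≅ Z.
  H_1: rank ker ∂_1 − rank ∂_2 = (18 − 6) − 12 = 0, and ∂_2 has invariant factor 2 > 1, so H_1 ≅ Z_2.
  H_2: rank ker ∂_2 − rank ∂_3 = (12 − 12) − 0 = 0, and there is no ∂_3, so H_2 ≅ 0.

H_0 ≅ Z,  H_1 ≅ Z_2,  H_2 = 0.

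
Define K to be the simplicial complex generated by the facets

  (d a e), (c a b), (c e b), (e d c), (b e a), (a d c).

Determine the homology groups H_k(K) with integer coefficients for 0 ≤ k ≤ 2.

H_0 ≅ Z,  H_1 = 0,  H_2 ≅ Z.

Fix the vertex order a < b < c < d < e and write every simplex with vertices in increasing order. Then dim K = 2 and the simplices of K are:

  0-simplices (5): a, b, c, d, e
  1-simplices (9): ab, ac, ad, ae, bc, be, cd, ce, de
  2-simplices (6): abc, abe, acd, ade, bce, cde

so the chain groups are C_0 ≅ Z^5, C_1 ≅ Z^9, C_2 ≅ Z^6.

The boundary map ∂_1: C_1 → C_0 maps an edge to its endpoints' difference, ∂[p,q] = q − p.
As a 5×9 matrix over Z this has rank 4, with invariant factors (1,1,1,1).

Boundary ∂_2: C_2 → C_1 acts by ∂[p,q,r] = [q,r] − [p,r] + [p,q]. For instance
  ∂bce = ce − be + bc,
  ∂abc = bc − ac + ab.
As a 9×6 matrix over Z this has rank 5, with invariant factors (1,1,1,1,1).

Reading off H_k = ker ∂_k / im ∂_{k+1}:

  H_0: rank C_0 − rank ∂_1 = 5 − 4 = 1, and the invariant factors of ∂_1 are all 1, so H_0 = Z.
  H_1: rank ker ∂_1 − rank ∂_2 = (9 − 4) − 5 = 0, and the invariant factors of ∂_2 are all 1, so H_1 = 0.
  H_2: rank ker ∂_2 − rank ∂_3 = (6 − 5) − 0 = 1, and there is no ∂_3, so H_2 = Z.

As a check, the Euler characteristic is 5 − 9 + 6 = 2, which agrees with 1 − 0 + 1 = 2.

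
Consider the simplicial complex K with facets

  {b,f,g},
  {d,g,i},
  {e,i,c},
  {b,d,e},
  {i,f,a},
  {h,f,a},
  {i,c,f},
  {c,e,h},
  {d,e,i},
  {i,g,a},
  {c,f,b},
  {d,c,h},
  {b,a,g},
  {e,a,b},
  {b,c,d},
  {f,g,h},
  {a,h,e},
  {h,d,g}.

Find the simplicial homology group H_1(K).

Fix the vertex order a < b < c < d < e < f < g < h < i and write every simplex with vertices in increasing order. Then dim K = 2 and the simplices of K are:

  0-simplices (9): a, b, c, d, e, f, g, h, i
  1-simplices (27): ab, ae, af, ag, ah, ai, bc, bd, be, bf, bg, cd, ce, cf, ch, ci, de, dg, dh, di, eh, ei, fg, fh, fi, gh, gi
  2-simplices (18): abe, abg, aeh, afh, afi, agi, bcd, bcf, bde, bfg, cdh, ceh, cei, cfi, dei, dgh, dgi, fgh

so the chain groups are C_0 ≅ Z^9, C_1 ≅ Z^27, C_2 ≅ Z^18.

The boundary map ∂_1: C_1 → C_0 maps an edge to its endpoints' difference, ∂[p,q] = q − p. For instance
  ∂ah = h − a.
As a 9×27 matrix over Z this has rank 8, with invariant factors (1,1,1,1,1,1,1,1).

Boundary ∂_2: C_2 → C_1 acts by ∂[p,q,r] = [q,r] − [p,r] + [p,q]. For instance
  ∂bde = de − be + bd,
  ∂abg = bg − ag + ab.
This gives a 27×18 integer matrix of rank 18; reducing to Smith normal form yields diagonal entries (1,1,1,1,1,1,1,1,1,1,1,1,1,1,1,1,1,2).

From H_k ≅ ker(∂_k) / im(∂_{k+1}) we obtain:

  H_1: rank ker ∂_1 − rank ∂_2 = (27 − 8) − 18 = 1, and ∂_2 has invariant factor 2 > 1, so H_1 = Z ⊕ Z/2.

H_1 = Z ⊕ Z/2.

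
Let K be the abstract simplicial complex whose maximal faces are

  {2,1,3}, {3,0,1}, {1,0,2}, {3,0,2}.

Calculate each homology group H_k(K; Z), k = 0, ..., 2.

H_0 = Z,  H_1 = 0,  H_2 = Z.

We work with the vertex ordering 0 < 1 < 2 < 3. The simplices of K, each written with vertices in increasing order, are:

  0-simplices (4): [0], [1], [2], [3]
  1-simplices (6): [0,1], [0,2], [0,3], [1,2], [1,3], [2,3]
  2-simplices (4): [0,1,2], [0,1,3], [0,2,3], [1,2,3]

giving chain groups C_0 ≅ Z^4, C_1 ≅ Z^6, C_2 ≅ Z^4.

∂_1: C_1 → C_0 is given by ∂[p,q] = [q] − [p].
This gives a 4×6 integer matrix of rank 3; reducing to Smith normal form yields diagonal entries (1,1,1).

Boundary ∂_2: C_2 → C_1 sends each 2-simplex [p,q,r] to [q,r] − [p,r] + [p,q]. For instance
  ∂[0,1,2] = [1,2] − [0,2] + [0,1],
  ∂[0,2,3] = [2,3] − [0,3] + [0,2].
The resulting 6×4 matrix has rank 3, and its Smith normal form has invariant factors (1,1,1).

Reading off H_k = ker ∂_k / im ∂_{k+1}:

  H_0: rank C_0 − rank ∂_1 = 4 − 3 = 1, and the invariant factors of ∂_1 are all 1, so H_0 = Z.
  H_1: rank ker ∂_1 − rank ∂_2 = (6 − 3) − 3 = 0, and the invariant factors of ∂_2 are all 1, so H_1 = 0.
  H_2: rank ker ∂_2 − rank ∂_3 = (4 − 3) − 0 = 1, and there is no ∂_3, so H_2 = Z.

As a check, the Euler characteristic is 4 − 6 + 4 = 2, which agrees with 1 − 0 + 1 = 2.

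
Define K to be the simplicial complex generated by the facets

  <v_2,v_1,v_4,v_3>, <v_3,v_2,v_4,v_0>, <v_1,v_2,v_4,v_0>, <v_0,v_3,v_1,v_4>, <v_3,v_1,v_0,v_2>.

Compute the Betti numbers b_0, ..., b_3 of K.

We work with the vertex ordering v_0 < v_1 < v_2 < v_3 < v_4. The simplices of K, each written with vertices in increasing order, are:

  0-simplices (5): [v_0], [v_1], [v_2], [v_3], [v_4]
  1-simplices (10): [v_0,v_1], [v_0,v_2], [v_0,v_3], [v_0,v_4], [v_1,v_2], [v_1,v_3], [v_1,v_4], [v_2,v_3], [v_2,v_4], [v_3,v_4]
  2-simplices (10): [v_0,v_1,v_2], [v_0,v_1,v_3], [v_0,v_1,v_4], [v_0,v_2,v_3], [v_0,v_2,v_4], [v_0,v_3,v_4], [v_1,v_2,v_3], [v_1,v_2,v_4], [v_1,v_3,v_4], [v_2,v_3,v_4]
  3-simplices (5): [v_0,v_1,v_2,v_3], [v_0,v_1,v_2,v_4], [v_0,v_1,v_3,v_4], [v_0,v_2,v_3,v_4], [v_1,v_2,v_3,v_4]

Hence C_0 ≅ Z^5, C_1 ≅ Z^10, C_2 ≅ Z^10, C_3 ≅ Z^5.

∂_1: C_1 → C_0 maps an edge to its endpoints' difference, ∂[p,q] = q − p. For instance
  ∂[v_1,v_2] = [v_2] − [v_1].
The 5×10 boundary matrix has rank 4 and Smith normal form diag(1,1,1,1).

∂_2: C_2 → C_1 acts by ∂[p,q,r] = [q,r] − [p,r] + [p,q]. For instance
  ∂[v_1,v_2,v_3] = [v_2,v_3] − [v_1,v_3] + [v_1,v_2],
  ∂[v_1,v_3,v_4] = [v_3,v_4] − [v_1,v_4] + [v_1,v_3].
This gives a 10×10 integer matrix of rank 6; reducing to Smith normal form yields diagonal entries (1,1,1,1,1,1).

The boundary map ∂_3: C_3 → C_2 sends each 3-simplex σ to the alternating sum Σ_i (−1)^i (σ with its i-th vertex removed). For instance
  ∂[v_0,v_1,v_2,v_3] = [v_1,v_2,v_3] − [v_0,v_2,v_3] + [v_0,v_1,v_3] − [v_0,v_1,v_2],
  ∂[v_0,v_2,v_3,v_4] = [v_2,v_3,v_4] − [v_0,v_3,v_4] + [v_0,v_2,v_4] − [v_0,v_2,v_3].
The 10×5 boundary matrix has rank 4 and Smith normal form diag(1,1,1,1).

Now H_k = ker ∂_k / im ∂_{k+1}, so:

  H_0: rank C_0 − rank ∂_1 = 5 − 4 = 1, and the invariant factors of ∂_1 are all 1, so H_0 = Z.
  H_1: rank ker ∂_1 − rank ∂_2 = (10 − 4) − 6 = 0, and the invariant factors of ∂_2 are all 1, so H_1 = 0.
  H_2: rank ker ∂_2 − rank ∂_3 = (10 − 6) − 4 = 0, and the invariant factors of ∂_3 are all 1, so H_2 = 0.
  H_3: rank ker ∂_3 − rank ∂_4 = (5 − 4) − 0 = 1, and there is no ∂_4, so H_3 = Z.

Hence the Betti numbers are b_0 = 1, b_1 = 0, b_2 = 0, b_3 = 1.

b_0 = 1, b_1 = 0, b_2 = 0, b_3 = 1.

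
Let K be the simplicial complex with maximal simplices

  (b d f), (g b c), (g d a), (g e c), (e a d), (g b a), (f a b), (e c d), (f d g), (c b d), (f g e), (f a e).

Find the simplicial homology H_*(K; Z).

Fix the vertex order a < b < c < d < e < f < g and write every simplex with vertices in increasing order. Then dim K = 2 and the simplices of K are:

  0-simplices (7): a, b, c, d, e, f, g
  1-simplices (18): ab, ad, ae, af, ag, bc, bd, bf, bg, cd, ce, cg, de, df, dg, ef, eg, fg
  2-simplices (12): abf, abg, ade, adg, aef, bcd, bcg, bdf, cde, ceg, dfg, efg

giving chain groups C_0 ≅ Z^7, C_1 ≅ Z^18, C_2 ≅ Z^12.

∂_1: C_1 → C_0 sends each edge [p,q] (with p < q) to q − p. For instance
  ∂ae = e − a.
The 7×18 boundary matrix has rank 6 and Smith normal form diag(1,1,1,1,1,1).

The boundary map ∂_2: C_2 → C_1 sends each 2-simplex [p,q,r] to [q,r] − [p,r] + [p,q]. For instance
  ∂efg = fg − eg + ef,
  ∂dfg = fg − dg + df.
The 18×12 boundary matrix has rank 12 and Smith normal form diag(1,1,1,1,1,1,1,1,1,1,1,2).

Reading off H_k = ker ∂_k / im ∂_{k+1}:

  H_0: rank C_0 − rank ∂_1 = 7 − 6 = 1, and the invariant factors of ∂_1 are all 1, so H_0 = Z.
  H_1: rank ker ∂_1 − rank ∂_2 = (18 − 6) − 12 = 0, and ∂_2 has invariant factor 2 > 1, so H_1 = Z_2.
  H_2: rank ker ∂_2 − rank ∂_3 = (12 − 12) − 0 = 0, and there is no ∂_3, so H_2 = 0.

H_0 ≅ Z,  H_1 ≅ Z_2,  H_2 = 0.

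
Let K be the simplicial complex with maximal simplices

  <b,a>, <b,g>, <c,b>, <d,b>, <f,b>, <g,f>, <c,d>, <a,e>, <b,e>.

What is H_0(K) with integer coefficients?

H_0 = Z.

Take the total order a < b < c < d < e < f < g on the vertex set. Then K (dimension 1) consists of the simplices:

  0-simplices (7): a, b, c, d, e, f, g
  1-simplices (9): ab, ae, bc, bd, be, bf, bg, cd, fg

giving chain groups C_0 ≅ Z^7, C_1 ≅ Z^9.

The boundary map ∂_1: C_1 → C_0 is given by ∂[p,q] = [q] − [p]. For instance
  ∂cd = d − c.
As a 7×9 matrix over Z this has rank 6, with invariant factors (1,1,1,1,1,1).

From H_k ≅ ker(∂_k) / im(∂_{k+1}) we obtain:

  H_0: rank C_0 − rank ∂_1 = 7 − 6 = 1, and the invariant factors of ∂_1 are all 1, so H_0 = Z.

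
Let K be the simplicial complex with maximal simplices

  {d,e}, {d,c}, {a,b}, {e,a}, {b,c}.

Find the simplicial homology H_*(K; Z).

H_0 = Z,  H_1 = Z.

Take the total order a < b < c < d < e on the vertex set. Then K (dimension 1) consists of the simplices:

  0-simplices (5): a, b, c, d, e
  1-simplices (5): ab, ae, bc, cd, de

giving chain groups C_0 ≅ Z^5, C_1 ≅ Z^5.

The boundary map ∂_1: C_1 → C_0 maps an edge to its endpoints' difference, ∂[p,q] = q − p. For instance
  ∂ae = e − a.
As a 5×5 matrix over Z this has rank 4, with invariant factors (1,1,1,1).

Now H_k = ker ∂_k / im ∂_{k+1}, so:

  H_0: rank C_0 − rank ∂_1 = 5 − 4 = 1, and the invariant factors of ∂_1 are all 1, so H_0 = Z.
  H_1: rank ker ∂_1 − rank ∂_2 = (5 − 4) − 0 = 1, and there is no ∂_2, so H_1 = Z.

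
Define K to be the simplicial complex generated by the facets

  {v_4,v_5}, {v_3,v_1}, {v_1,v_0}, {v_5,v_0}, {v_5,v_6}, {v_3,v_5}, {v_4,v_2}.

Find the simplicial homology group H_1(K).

K has 7 vertices, 7 edges.
rank ∂_1 = 6, rank ∂_2 = 0 ⇒ b_1 = 7 − 6 − 0 = 1. So H_1 ≅ Z.

H_1 ≅ Z.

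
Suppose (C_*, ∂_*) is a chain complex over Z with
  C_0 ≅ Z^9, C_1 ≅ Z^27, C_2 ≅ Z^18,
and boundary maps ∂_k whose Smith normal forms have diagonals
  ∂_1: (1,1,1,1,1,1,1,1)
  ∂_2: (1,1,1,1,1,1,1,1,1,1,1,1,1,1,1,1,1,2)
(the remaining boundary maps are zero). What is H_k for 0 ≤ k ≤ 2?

H_0 ≅ Z,  H_1 ≅ Z ⊕ Z/2,  H_2 = 0.

H_0: b_0 = 9 − 0 − 8 = 1; torsion from ∂_1 factors > 1: none. So H_0 ≅ Z.
H_1: b_1 = 27 − 8 − 18 = 1; torsion from ∂_2 factors > 1: [2]. So H_1 ≅ Z ⊕ Z/2.
H_2: b_2 = 18 − 18 − 0 = 0; torsion from ∂_3 factors > 1: none. So H_2 ≅ 0.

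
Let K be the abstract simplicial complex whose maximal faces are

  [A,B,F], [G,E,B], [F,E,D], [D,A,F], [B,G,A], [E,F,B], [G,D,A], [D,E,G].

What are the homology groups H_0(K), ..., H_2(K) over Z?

H_0 = Z,  H_1 = 0,  H_2 = Z.

We work with the vertex ordering A < B < D < E < F < G. The simplices of K, each written with vertices in increasing order, are:

  0-simplices (6): A, B, D, E, F, G
  1-simplices (12): AB, AD, AF, AG, BE, BF, BG, DE, DF, DG, EF, EG
  2-simplices (8): ABF, ABG, ADF, ADG, BEF, BEG, DEF, DEG

giving chain groups C_0 ≅ Z^6, C_1 ≅ Z^12, C_2 ≅ Z^8.

∂_1: C_1 → C_0 maps an edge to its endpoints' difference, ∂[p,q] = q − p.
The 6×12 boundary matrix has rank 5 and Smith normal form diag(1,1,1,1,1).

∂_2: C_2 → C_1 sends each 2-simplex [p,q,r] to [q,r] − [p,r] + [p,q]. For instance
  ∂ADF = DF − AF + AD,
  ∂DEF = EF − DF + DE.
The 12×8 boundary matrix has rank 7 and Smith normal form diag(1,1,1,1,1,1,1).

From H_k ≅ ker(∂_k) / im(∂_{k+1}) we obtain:

  H_0: rank C_0 − rank ∂_1 = 6 − 5 = 1, and the invariant factors of ∂_1 are all 1, so H_0 ≅ Z.
  H_1: rank ker ∂_1 − rank ∂_2 = (12 − 5) − 7 = 0, and the invariant factors of ∂_2 are all 1, so H_1 ≅ 0.
  H_2: rank ker ∂_2 − rank ∂_3 = (8 − 7) − 0 = 1, and there is no ∂_3, so H_2 ≅ Z.

(K is a triangulation of the 2-sphere S^2.)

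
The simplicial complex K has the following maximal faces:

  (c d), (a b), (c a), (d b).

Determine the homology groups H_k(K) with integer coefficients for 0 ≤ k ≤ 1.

H_0 = Z,  H_1 = Z.

We work with the vertex ordering a < b < c < d. The simplices of K, each written with vertices in increasing order, are:

  0-simplices (4): a, b, c, d
  1-simplices (4): ab, ac, bd, cd

giving chain groups C_0 ≅ Z^4, C_1 ≅ Z^4.

∂_1: C_1 → C_0 maps an edge to its endpoints' difference, ∂[p,q] = q − p.
The 4×4 boundary matrix has rank 3 and Smith normal form diag(1,1,1).

From H_k ≅ ker(∂_k) / im(∂_{k+1}) we obtain:

  H_0: rank C_0 − rank ∂_1 = 4 − 3 = 1, and the invariant factors of ∂_1 are all 1, so H_0 ≅ Z.
  H_1: rank ker ∂_1 − rank ∂_2 = (4 − 3) − 0 = 1, and there is no ∂_2, so H_1 ≅ Z.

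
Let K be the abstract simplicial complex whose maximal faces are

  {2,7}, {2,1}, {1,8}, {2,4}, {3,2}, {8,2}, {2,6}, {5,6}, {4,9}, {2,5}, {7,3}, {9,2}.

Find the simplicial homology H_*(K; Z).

H_0 = Z,  H_1 = Z^4.

We work with the vertex ordering 1 < 2 < 3 < 4 < 5 < 6 < 7 < 8 < 9. The simplices of K, each written with vertices in increasing order, are:

  0-simplices (9): [1], [2], [3], [4], [5], [6], [7], [8], [9]
  1-simplices (12): [1,2], [1,8], [2,3], [2,4], [2,5], [2,6], [2,7], [2,8], [2,9], [3,7], [4,9], [5,6]

Hence C_0 ≅ Z^9, C_1 ≅ Z^12.

The boundary map ∂_1: C_1 → C_0 maps an edge to its endpoints' difference, ∂[p,q] = q − p.
The resulting 9×12 matrix has rank 8, and its Smith normal form has invariant factors (1,1,1,1,1,1,1,1).

Now H_k = ker ∂_k / im ∂_{k+1}, so:

  H_0: rank C_0 − rank ∂_1 = 9 − 8 = 1, and the invariant factors of ∂_1 are all 1, so H_0 = Z.
  H_1: rank ker ∂_1 − rank ∂_2 = (12 − 8) − 0 = 4, and there is no ∂_2, so H_1 = Z^4.

(K is a triangulation of a wedge of 4 circles.)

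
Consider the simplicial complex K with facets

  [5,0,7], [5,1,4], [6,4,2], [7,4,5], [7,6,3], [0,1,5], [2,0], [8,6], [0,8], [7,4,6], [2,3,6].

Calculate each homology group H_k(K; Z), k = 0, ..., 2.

H_0 ≅ Z,  H_1 ≅ Z^2,  H_2 = 0.

Take the total order 0 < 1 < 2 < 3 < 4 < 5 < 6 < 7 < 8 on the vertex set. Then K (dimension 2) consists of the simplices:

  0-simplices (9): [0], [1], [2], [3], [4], [5], [6], [7], [8]
  1-simplices (18): [0,1], [0,2], [0,5], [0,7], [0,8], [1,4], [1,5], [2,3], [2,4], [2,6], [3,6], [3,7], [4,5], [4,6], [4,7], [5,7], [6,7], [6,8]
  2-simplices (8): [0,1,5], [0,5,7], [1,4,5], [2,3,6], [2,4,6], [3,6,7], [4,5,7], [4,6,7]

so the chain groups are C_0 ≅ Z^9, C_1 ≅ Z^18, C_2 ≅ Z^8.

The boundary map ∂_1: C_1 → C_0 maps an edge to its endpoints' difference, ∂[p,q] = q − p. For instance
  ∂[0,5] = [5] − [0].
The 9×18 boundary matrix has rank 8 and Smith normal form diag(1,1,1,1,1,1,1,1).

∂_2: C_2 → C_1 maps a triangle to the signed sum of its edges. For instance
  ∂[2,3,6] = [3,6] − [2,6] + [2,3],
  ∂[3,6,7] = [6,7] − [3,7] + [3,6].
The resulting 18×8 matrix has rank 8, and its Smith normal form has invariant factors (1,1,1,1,1,1,1,1).

Now H_k = ker ∂_k / im ∂_{k+1}, so:

  H_0: rank C_0 − rank ∂_1 = 9 − 8 = 1, and the invariant factors of ∂_1 are all 1, so H_0 ≅ Z.
  H_1: rank ker ∂_1 − rank ∂_2 = (18 − 8) − 8 = 2, and the invariant factors of ∂_2 are all 1, so H_1 ≅ Z^2.
  H_2: rank ker ∂_2 − rank ∂_3 = (8 − 8) − 0 = 0, and there is no ∂_3, so H_2 ≅ 0.

As a check, the Euler characteristic is 9 − 18 + 8 = -1, which agrees with 1 − 2 + 0 = -1.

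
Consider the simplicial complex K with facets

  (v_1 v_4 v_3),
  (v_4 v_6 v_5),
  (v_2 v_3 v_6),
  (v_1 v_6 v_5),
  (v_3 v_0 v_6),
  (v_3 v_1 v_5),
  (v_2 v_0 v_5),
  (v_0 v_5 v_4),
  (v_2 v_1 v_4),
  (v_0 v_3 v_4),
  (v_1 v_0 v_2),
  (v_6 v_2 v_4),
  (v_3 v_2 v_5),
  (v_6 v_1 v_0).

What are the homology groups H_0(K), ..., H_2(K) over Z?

H_0 ≅ Z,  H_1 ≅ Z^2,  H_2 ≅ Z.

K has 7 vertices, 21 edges, 14 triangles.
rank ∂_0 = 0, rank ∂_1 = 6 ⇒ b_0 = 7 − 0 − 6 = 1; all invariant factors of ∂_1 are 1 so no torsion. So H_0 ≅ Z.
rank ∂_1 = 6, rank ∂_2 = 13 ⇒ b_1 = 21 − 6 − 13 = 2; all invariant factors of ∂_2 are 1 so no torsion. So H_1 ≅ Z^2.
rank ∂_2 = 13, rank ∂_3 = 0 ⇒ b_2 = 14 − 13 − 0 = 1. So H_2 ≅ Z.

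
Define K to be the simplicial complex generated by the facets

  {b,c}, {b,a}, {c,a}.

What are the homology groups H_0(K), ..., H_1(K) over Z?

Fix the vertex order a < b < c and write every simplex with vertices in increasing order. Then dim K = 1 and the simplices of K are:

  0-simplices (3): a, b, c
  1-simplices (3): ab, ac, bc

so the chain groups are C_0 ≅ Z^3, C_1 ≅ Z^3.

∂_1: C_1 → C_0 maps an edge to its endpoints' difference, ∂[p,q] = q − p. For instance
  ∂ac = c − a.
The 3×3 boundary matrix has rank 2 and Smith normal form diag(1,1).

Reading off H_k = ker ∂_k / im ∂_{k+1}:

  H_0: rank C_0 − rank ∂_1 = 3 − 2 = 1, and the invariant factors of ∂_1 are all 1, so H_0 ≅ Z.
  H_1: rank ker ∂_1 − rank ∂_2 = (3 − 2) − 0 = 1, and there is no ∂_2, so H_1 ≅ Z.

H_0 = Z,  H_1 = Z.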